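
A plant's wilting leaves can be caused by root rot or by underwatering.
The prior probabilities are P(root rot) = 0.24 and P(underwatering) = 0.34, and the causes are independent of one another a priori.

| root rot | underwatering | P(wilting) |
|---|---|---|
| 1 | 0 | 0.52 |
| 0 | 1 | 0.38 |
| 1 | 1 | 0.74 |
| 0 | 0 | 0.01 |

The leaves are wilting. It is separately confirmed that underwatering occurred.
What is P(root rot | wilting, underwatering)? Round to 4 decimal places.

For the numerator, keep only root rot=true terms: 0.74×0.24 = 0.177600
Denominator P(wilting | underwatering): 0.38×0.76 + 0.74×0.24 = 0.466400
P(root rot | wilting, underwatering) = 0.177600/0.466400 ≈ 0.3808

P(root rot | wilting, underwatering) ≈ 0.3808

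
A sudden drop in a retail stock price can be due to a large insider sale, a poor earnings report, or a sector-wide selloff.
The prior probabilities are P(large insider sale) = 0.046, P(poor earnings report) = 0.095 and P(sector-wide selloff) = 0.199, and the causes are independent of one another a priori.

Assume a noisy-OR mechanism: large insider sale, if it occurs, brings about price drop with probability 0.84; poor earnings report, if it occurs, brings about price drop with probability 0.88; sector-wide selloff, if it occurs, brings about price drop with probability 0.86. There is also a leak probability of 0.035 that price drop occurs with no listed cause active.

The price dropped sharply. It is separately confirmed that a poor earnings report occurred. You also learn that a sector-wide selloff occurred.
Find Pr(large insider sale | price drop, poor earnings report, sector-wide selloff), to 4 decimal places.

Under noisy-OR, P(price drop | causes) = 1 − (1−0.035)·∏(1−qᵢ) over the active causes.
P(price drop | poor earnings report, sector-wide selloff) = 0.983788·0.954 + 0.997406·0.046 = 0.938534 + 0.045881 = 0.984415
Restricting to configurations with large insider sale present: 0.997406·0.046 = 0.045881.
So P(large insider sale | price drop, poor earnings report, sector-wide selloff) = 0.045881/0.984415 ≈ 0.0466.

Pr(large insider sale | price drop, poor earnings report, sector-wide selloff) ≈ 0.0466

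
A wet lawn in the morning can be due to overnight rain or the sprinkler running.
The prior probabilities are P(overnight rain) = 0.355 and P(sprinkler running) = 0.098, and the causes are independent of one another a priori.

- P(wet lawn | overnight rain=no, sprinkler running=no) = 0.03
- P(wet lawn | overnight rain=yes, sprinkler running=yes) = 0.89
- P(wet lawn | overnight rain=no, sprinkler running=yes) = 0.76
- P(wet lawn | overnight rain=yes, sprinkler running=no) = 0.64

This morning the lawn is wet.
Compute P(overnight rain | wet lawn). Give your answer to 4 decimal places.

Numerator (weight on configurations with overnight rain): 0.204934 + 0.030963 = 0.235897
Denominator P(wet lawn): 0.03×0.645×0.902 + 0.76×0.645×0.098 + 0.64×0.355×0.902 + 0.89×0.355×0.098 = 0.301391
P(overnight rain | wet lawn) = 0.235897/0.301391 ≈ 0.7827

P(overnight rain | wet lawn) ≈ 0.7827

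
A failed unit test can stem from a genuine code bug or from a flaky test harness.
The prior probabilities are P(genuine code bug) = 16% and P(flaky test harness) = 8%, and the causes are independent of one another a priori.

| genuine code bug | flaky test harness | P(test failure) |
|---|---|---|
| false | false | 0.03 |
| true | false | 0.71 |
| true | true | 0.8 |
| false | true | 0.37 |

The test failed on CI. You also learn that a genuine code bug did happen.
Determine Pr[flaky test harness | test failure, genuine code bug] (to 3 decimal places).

Pr[flaky test harness | test failure, genuine code bug] ≈ 0.089

P(test failure | genuine code bug) = 0.71*0.92 + 0.8*0.08 = 0.653200 + 0.064000 = 0.717200
The flaky test harness-present share is 0.8*0.08 = 0.064000.
Hence the posterior is 0.064000/0.717200 ≈ 0.089.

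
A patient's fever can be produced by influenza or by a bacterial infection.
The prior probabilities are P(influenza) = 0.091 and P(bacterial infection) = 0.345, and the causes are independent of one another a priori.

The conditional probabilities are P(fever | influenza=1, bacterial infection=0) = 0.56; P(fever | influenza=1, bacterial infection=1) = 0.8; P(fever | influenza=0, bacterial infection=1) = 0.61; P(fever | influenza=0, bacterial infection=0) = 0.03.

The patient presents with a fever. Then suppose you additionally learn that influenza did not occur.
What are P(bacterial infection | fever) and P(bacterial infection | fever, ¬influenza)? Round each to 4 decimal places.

Numerator (weight on configurations with bacterial infection): 0.191299 + 0.025116 = 0.216415
Normalizer over all consistent configurations: 0.03×0.909×0.655 + 0.61×0.909×0.345 + 0.56×0.091×0.655 + 0.8×0.091×0.345 = 0.267656
P(bacterial infection | fever) = 0.216415/0.267656 ≈ 0.8086

Now also conditioning on influenza≠true:
For the numerator, keep only bacterial infection=true terms: 0.61*0.345 = 0.210450
The normalizing constant is 0.03*0.655 + 0.61*0.345 = 0.230100
Posterior = 0.210450 / 0.230100 ≈ 0.9146

P(bacterial infection | fever) ≈ 0.8086; P(bacterial infection | fever, ¬influenza) ≈ 0.9146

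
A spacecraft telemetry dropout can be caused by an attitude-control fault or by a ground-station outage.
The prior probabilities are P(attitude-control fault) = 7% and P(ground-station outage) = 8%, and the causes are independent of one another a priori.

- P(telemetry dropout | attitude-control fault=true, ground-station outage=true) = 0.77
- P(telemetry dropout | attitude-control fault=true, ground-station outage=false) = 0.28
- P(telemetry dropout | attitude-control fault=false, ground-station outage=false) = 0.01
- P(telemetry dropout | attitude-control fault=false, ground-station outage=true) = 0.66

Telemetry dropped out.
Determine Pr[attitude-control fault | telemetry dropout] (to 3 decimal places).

Pr[attitude-control fault | telemetry dropout] ≈ 0.279

By total probability over the 4 (attitude-control fault, ground-station outage) configurations:
  P(telemetry dropout) = 0.01×0.93×0.92 + 0.66×0.93×0.08 + 0.28×0.07×0.92 + 0.77×0.07×0.08
        = 0.008556 + 0.049104 + 0.018032 + 0.004312 = 0.080004
The terms with attitude-control fault present sum to 0.022344, so
  P(attitude-control fault | telemetry dropout) = 0.022344 / 0.080004 ≈ 0.279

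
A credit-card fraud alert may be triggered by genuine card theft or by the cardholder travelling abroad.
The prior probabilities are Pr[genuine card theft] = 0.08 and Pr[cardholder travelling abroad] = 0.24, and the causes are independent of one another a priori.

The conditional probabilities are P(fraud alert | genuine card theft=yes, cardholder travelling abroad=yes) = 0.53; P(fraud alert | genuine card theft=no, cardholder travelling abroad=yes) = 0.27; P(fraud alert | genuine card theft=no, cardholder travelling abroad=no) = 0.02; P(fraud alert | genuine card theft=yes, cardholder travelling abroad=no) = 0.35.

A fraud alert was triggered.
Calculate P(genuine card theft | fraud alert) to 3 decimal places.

P(fraud alert) = 0.02*0.92*0.76 + 0.27*0.92*0.24 + 0.35*0.08*0.76 + 0.53*0.08*0.24 = 0.013984 + 0.059616 + 0.021280 + 0.010176 = 0.105056
Restricting to configurations with genuine card theft present: 0.021280 + 0.010176 = 0.031456.
So P(genuine card theft | fraud alert) = 0.031456/0.105056 ≈ 0.299.

P(genuine card theft | fraud alert) ≈ 0.299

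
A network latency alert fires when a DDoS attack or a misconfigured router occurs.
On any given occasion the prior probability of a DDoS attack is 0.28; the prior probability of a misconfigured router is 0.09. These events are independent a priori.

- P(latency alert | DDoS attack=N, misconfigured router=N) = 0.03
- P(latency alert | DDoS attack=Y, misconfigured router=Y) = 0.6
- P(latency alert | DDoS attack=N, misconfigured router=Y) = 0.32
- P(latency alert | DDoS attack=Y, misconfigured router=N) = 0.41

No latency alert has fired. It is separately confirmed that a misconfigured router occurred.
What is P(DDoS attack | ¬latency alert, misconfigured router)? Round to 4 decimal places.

P(¬latency alert | misconfigured router) = 0.68*0.72 + 0.4*0.28 = 0.489600 + 0.112000 = 0.601600
Of this, 0.112000 comes from 0.4*0.28 (the DDoS attack=true cases).
Hence the posterior is 0.112000/0.601600 ≈ 0.1862.

P(DDoS attack | ¬latency alert, misconfigured router) ≈ 0.1862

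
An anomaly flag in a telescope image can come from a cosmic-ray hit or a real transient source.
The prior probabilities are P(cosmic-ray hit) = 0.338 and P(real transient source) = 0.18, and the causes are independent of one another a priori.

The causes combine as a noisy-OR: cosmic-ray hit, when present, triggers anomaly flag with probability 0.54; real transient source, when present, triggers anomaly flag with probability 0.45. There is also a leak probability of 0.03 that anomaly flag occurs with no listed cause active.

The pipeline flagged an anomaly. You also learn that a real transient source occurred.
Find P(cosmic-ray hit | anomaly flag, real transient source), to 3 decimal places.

P(cosmic-ray hit | anomaly flag, real transient source) ≈ 0.452

Under noisy-OR, P(anomaly flag | causes) = 1 − (1−0.03)·∏(1−qᵢ) over the active causes.
Weight on cosmic-ray hit=true, given the evidence: 0.75459*0.338 = 0.255051
Normalizer over all consistent configurations: 0.4665*0.662 + 0.75459*0.338 = 0.563874
Posterior = 0.255051 / 0.563874 ≈ 0.452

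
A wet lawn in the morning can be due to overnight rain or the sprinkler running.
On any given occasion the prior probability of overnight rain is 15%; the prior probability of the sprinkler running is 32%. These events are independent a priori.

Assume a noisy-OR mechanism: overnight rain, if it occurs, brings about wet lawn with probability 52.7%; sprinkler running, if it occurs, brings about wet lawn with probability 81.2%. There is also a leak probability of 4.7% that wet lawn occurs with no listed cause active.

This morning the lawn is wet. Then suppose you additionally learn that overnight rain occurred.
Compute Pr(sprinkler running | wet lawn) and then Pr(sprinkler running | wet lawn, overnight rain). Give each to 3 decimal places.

Pr(sprinkler running | wet lawn) ≈ 0.763; Pr(sprinkler running | wet lawn, overnight rain) ≈ 0.440

Under noisy-OR, P(wet lawn | causes) = 1 − (1−0.047)·∏(1−qᵢ) over the active causes.
By total probability over the 4 (overnight rain, sprinkler running) configurations:
  P(wet lawn) = 0.047*0.85*0.68 + 0.820836*0.85*0.32 + 0.549231*0.15*0.68 + 0.915255*0.15*0.32
        = 0.027166 + 0.223267 + 0.056022 + 0.043932 = 0.350387
Configurations with sprinkler running contribute 0.267199, so
  P(sprinkler running | wet lawn) = 0.267199 / 0.350387 ≈ 0.763

With the extra evidence:
P(wet lawn | overnight rain) = 0.549231·0.68 + 0.915255·0.32 = 0.373477 + 0.292882 = 0.666359
The sprinkler running-present share is 0.915255·0.32 = 0.292882.
Hence the posterior is 0.292882/0.666359 ≈ 0.440.
This is intercausal reasoning (explaining away): once overnight rain accounts for the wet lawn, sprinkler running becomes less likely.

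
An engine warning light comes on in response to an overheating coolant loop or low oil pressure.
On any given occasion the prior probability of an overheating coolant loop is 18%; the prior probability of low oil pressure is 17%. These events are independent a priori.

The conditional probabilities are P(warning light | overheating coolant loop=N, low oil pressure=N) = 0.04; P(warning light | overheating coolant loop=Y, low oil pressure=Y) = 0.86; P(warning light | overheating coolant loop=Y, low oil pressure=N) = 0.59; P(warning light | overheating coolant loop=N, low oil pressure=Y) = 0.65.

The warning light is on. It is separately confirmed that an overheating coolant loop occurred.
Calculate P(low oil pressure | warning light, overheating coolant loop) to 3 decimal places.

P(low oil pressure | warning light, overheating coolant loop) ≈ 0.230

Numerator (weight on configurations with low oil pressure): 0.86·0.17 = 0.146200
The normalizing constant is 0.59·0.83 + 0.86·0.17 = 0.635900
P(low oil pressure | warning light, overheating coolant loop) = 0.146200/0.635900 ≈ 0.230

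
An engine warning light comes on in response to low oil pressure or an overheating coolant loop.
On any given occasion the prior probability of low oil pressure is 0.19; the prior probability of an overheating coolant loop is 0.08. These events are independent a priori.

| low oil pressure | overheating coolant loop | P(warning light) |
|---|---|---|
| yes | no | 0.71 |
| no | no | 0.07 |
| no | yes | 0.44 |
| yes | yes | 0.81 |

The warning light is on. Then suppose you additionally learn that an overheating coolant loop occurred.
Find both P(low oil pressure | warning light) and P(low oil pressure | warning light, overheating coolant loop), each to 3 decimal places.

P(warning light) = 0.07*0.81*0.92 + 0.44*0.81*0.08 + 0.71*0.19*0.92 + 0.81*0.19*0.08 = 0.052164 + 0.028512 + 0.124108 + 0.012312 = 0.217096
Of this, 0.136420 comes from 0.124108 + 0.012312 (the low oil pressure=true cases).
Hence the posterior is 0.136420/0.217096 ≈ 0.628.

With the extra evidence:
By total probability over both values of low oil pressure:
  P(warning light | overheating coolant loop) = 0.44*0.81 + 0.81*0.19
        = 0.356400 + 0.153900 = 0.510300
Configurations with low oil pressure contribute 0.153900, so
  P(low oil pressure | warning light, overheating coolant loop) = 0.153900 / 0.510300 ≈ 0.302
The drop from 0.628 to 0.302 is the explaining-away (discounting) effect.

P(low oil pressure | warning light) ≈ 0.628; P(low oil pressure | warning light, overheating coolant loop) ≈ 0.302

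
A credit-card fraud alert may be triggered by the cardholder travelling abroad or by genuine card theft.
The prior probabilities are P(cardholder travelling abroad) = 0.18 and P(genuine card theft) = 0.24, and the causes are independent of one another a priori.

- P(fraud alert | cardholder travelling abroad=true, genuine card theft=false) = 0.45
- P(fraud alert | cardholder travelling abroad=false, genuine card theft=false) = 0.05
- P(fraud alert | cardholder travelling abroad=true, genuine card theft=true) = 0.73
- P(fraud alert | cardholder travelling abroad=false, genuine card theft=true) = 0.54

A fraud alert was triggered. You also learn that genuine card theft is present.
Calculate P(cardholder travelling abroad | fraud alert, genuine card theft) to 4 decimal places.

Sum P(fraud alert|·) weighted by the priors over both values of cardholder travelling abroad:
  P(fraud alert | genuine card theft) = 0.54*0.82 + 0.73*0.18
        = 0.442800 + 0.131400 = 0.574200
The terms with cardholder travelling abroad present sum to 0.131400, so
  P(cardholder travelling abroad | fraud alert, genuine card theft) = 0.131400 / 0.574200 ≈ 0.2288

P(cardholder travelling abroad | fraud alert, genuine card theft) ≈ 0.2288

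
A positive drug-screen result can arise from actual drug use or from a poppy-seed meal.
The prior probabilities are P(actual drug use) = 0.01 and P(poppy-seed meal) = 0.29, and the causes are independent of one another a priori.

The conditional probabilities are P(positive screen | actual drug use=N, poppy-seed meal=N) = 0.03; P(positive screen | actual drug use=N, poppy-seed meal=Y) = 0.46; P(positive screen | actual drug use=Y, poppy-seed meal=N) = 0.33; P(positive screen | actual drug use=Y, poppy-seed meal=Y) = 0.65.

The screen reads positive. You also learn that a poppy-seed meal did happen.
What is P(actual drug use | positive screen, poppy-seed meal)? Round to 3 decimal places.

Enumerate both values of actual drug use and weight by the priors:
  P(positive screen | poppy-seed meal) = 0.46·0.99 + 0.65·0.01
        = 0.455400 + 0.006500 = 0.461900
Configurations with actual drug use contribute 0.006500, so
  P(actual drug use | positive screen, poppy-seed meal) = 0.006500 / 0.461900 ≈ 0.014

P(actual drug use | positive screen, poppy-seed meal) ≈ 0.014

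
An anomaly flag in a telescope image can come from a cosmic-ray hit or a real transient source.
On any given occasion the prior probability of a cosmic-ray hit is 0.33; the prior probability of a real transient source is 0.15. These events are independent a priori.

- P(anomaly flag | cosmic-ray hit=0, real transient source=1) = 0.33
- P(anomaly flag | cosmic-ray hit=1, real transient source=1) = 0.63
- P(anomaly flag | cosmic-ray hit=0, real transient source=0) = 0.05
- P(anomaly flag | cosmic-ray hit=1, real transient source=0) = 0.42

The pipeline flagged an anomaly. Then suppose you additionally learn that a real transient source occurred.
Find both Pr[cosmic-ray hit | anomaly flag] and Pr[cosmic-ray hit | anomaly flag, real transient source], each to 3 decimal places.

Pr[cosmic-ray hit | anomaly flag] ≈ 0.707; Pr[cosmic-ray hit | anomaly flag, real transient source] ≈ 0.485

P(anomaly flag) = 0.05*0.67*0.85 + 0.33*0.67*0.15 + 0.42*0.33*0.85 + 0.63*0.33*0.15 = 0.028475 + 0.033165 + 0.117810 + 0.031185 = 0.210635
The cosmic-ray hit-present share is 0.117810 + 0.031185 = 0.148995.
So P(cosmic-ray hit | anomaly flag) = 0.148995/0.210635 ≈ 0.707.

Now condition on the additional information:
Enumerate both values of cosmic-ray hit and weight by the priors:
  P(anomaly flag | real transient source) = 0.33×0.67 + 0.63×0.33
        = 0.221100 + 0.207900 = 0.429000
The terms with cosmic-ray hit present sum to 0.207900, so
  P(cosmic-ray hit | anomaly flag, real transient source) = 0.207900 / 0.429000 ≈ 0.485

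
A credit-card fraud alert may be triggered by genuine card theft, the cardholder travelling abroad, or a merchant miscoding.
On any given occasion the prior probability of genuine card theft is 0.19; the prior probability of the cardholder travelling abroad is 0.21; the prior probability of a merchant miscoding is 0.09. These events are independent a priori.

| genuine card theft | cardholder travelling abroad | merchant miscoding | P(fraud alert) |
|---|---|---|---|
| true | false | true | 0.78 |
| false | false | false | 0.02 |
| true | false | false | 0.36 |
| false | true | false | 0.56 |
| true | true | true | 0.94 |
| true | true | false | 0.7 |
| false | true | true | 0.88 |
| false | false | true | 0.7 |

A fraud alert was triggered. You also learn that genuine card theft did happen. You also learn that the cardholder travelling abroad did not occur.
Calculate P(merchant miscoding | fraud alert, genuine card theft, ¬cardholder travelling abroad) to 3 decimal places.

P(merchant miscoding | fraud alert, genuine card theft, ¬cardholder travelling abroad) ≈ 0.176

Enumerate both values of merchant miscoding and weight by the priors:
  P(fraud alert | genuine card theft, ¬cardholder travelling abroad) = 0.36·0.91 + 0.78·0.09
        = 0.327600 + 0.070200 = 0.397800
Keeping only the merchant miscoding-present terms gives 0.070200, so
  P(merchant miscoding | fraud alert, genuine card theft, ¬cardholder travelling abroad) = 0.070200 / 0.397800 ≈ 0.176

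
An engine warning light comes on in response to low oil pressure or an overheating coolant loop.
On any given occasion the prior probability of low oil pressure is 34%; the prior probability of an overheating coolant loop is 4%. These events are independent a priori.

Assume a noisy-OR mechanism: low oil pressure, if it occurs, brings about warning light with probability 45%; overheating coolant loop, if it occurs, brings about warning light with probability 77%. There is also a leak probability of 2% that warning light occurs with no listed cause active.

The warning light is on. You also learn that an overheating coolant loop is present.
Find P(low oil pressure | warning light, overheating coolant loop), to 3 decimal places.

P(low oil pressure | warning light, overheating coolant loop) ≈ 0.368

Under noisy-OR, P(warning light | causes) = 1 − (1−0.02)·∏(1−qᵢ) over the active causes.
Numerator (weight on configurations with low oil pressure): 0.87603*0.34 = 0.297850
The normalizing constant is 0.7746*0.66 + 0.87603*0.34 = 0.809086
Posterior = 0.297850 / 0.809086 ≈ 0.368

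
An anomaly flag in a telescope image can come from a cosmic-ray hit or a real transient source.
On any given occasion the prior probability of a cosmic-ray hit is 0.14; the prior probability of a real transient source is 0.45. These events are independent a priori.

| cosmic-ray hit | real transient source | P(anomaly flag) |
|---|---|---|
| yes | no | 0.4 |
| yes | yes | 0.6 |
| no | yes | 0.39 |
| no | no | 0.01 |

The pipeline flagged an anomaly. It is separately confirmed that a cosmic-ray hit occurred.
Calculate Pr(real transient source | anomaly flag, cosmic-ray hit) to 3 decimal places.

Pr(real transient source | anomaly flag, cosmic-ray hit) ≈ 0.551

For the numerator, keep only real transient source=true terms: 0.6·0.45 = 0.270000
The normalizing constant is 0.4·0.55 + 0.6·0.45 = 0.490000
P(real transient source | anomaly flag, cosmic-ray hit) = 0.270000/0.490000 ≈ 0.551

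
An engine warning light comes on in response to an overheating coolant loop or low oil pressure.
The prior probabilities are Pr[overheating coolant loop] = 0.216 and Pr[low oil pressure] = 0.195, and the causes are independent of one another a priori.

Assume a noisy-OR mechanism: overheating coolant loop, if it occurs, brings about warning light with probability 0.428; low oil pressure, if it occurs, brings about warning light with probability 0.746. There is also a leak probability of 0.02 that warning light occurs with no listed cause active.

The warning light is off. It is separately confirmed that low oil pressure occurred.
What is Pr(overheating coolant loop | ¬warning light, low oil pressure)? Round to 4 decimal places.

Under noisy-OR, P(warning light | causes) = 1 − (1−0.02)·∏(1−qᵢ) over the active causes.
Numerator (weight on configurations with overheating coolant loop): 0.142382*0.216 = 0.030755
Denominator P(¬warning light | low oil pressure): 0.24892*0.784 + 0.142382*0.216 = 0.225908
P(overheating coolant loop | ¬warning light, low oil pressure) = 0.030755/0.225908 ≈ 0.1361

Pr(overheating coolant loop | ¬warning light, low oil pressure) ≈ 0.1361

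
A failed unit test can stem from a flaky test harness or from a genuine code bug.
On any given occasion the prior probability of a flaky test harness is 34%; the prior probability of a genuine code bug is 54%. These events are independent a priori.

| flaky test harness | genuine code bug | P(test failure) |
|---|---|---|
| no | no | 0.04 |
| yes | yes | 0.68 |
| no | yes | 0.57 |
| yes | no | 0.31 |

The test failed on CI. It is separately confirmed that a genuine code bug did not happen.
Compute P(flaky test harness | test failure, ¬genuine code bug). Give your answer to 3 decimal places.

P(flaky test harness | test failure, ¬genuine code bug) ≈ 0.800

By total probability over both values of flaky test harness:
  P(test failure | ¬genuine code bug) = 0.04*0.66 + 0.31*0.34
        = 0.026400 + 0.105400 = 0.131800
The terms with flaky test harness present sum to 0.105400, so
  P(flaky test harness | test failure, ¬genuine code bug) = 0.105400 / 0.131800 ≈ 0.800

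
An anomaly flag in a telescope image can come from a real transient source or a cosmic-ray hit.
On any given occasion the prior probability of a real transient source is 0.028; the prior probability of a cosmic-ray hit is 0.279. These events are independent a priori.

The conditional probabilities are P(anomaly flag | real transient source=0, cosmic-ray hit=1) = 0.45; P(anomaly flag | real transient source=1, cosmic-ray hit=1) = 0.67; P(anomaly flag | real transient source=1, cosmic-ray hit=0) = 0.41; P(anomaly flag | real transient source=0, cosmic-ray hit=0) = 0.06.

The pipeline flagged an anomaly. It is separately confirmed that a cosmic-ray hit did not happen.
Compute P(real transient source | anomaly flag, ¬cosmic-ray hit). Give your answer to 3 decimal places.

Numerator (weight on configurations with real transient source): 0.41*0.028 = 0.011480
The normalizing constant is 0.06*0.972 + 0.41*0.028 = 0.069800
P(real transient source | anomaly flag, ¬cosmic-ray hit) = 0.011480/0.069800 ≈ 0.164

P(real transient source | anomaly flag, ¬cosmic-ray hit) ≈ 0.164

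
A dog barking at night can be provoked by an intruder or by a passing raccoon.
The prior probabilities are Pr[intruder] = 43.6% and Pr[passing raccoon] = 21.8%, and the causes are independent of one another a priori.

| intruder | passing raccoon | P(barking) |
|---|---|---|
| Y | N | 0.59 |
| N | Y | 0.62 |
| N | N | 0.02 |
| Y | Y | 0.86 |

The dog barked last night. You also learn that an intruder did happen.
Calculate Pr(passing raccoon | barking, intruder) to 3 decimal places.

For the numerator, keep only passing raccoon=true terms: 0.86*0.218 = 0.187480
The normalizing constant is 0.59*0.782 + 0.86*0.218 = 0.648860
P(passing raccoon | barking, intruder) = 0.187480/0.648860 ≈ 0.289

Pr(passing raccoon | barking, intruder) ≈ 0.289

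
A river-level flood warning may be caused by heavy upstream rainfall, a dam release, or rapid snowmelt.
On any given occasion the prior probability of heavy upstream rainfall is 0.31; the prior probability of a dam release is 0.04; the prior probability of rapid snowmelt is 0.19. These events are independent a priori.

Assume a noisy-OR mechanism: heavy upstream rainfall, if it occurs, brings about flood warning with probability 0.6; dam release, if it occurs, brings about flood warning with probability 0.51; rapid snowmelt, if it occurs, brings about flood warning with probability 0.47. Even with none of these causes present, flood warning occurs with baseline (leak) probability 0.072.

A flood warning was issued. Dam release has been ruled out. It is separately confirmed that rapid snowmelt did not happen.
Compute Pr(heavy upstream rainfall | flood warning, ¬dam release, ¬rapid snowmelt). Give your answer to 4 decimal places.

Pr(heavy upstream rainfall | flood warning, ¬dam release, ¬rapid snowmelt) ≈ 0.7969

Under noisy-OR, P(flood warning | causes) = 1 − (1−0.072)·∏(1−qᵢ) over the active causes.
Numerator (weight on configurations with heavy upstream rainfall): 0.6288·0.31 = 0.194928
Denominator P(flood warning | ¬dam release, ¬rapid snowmelt): 0.072·0.69 + 0.6288·0.31 = 0.244608
Posterior = 0.194928 / 0.244608 ≈ 0.7969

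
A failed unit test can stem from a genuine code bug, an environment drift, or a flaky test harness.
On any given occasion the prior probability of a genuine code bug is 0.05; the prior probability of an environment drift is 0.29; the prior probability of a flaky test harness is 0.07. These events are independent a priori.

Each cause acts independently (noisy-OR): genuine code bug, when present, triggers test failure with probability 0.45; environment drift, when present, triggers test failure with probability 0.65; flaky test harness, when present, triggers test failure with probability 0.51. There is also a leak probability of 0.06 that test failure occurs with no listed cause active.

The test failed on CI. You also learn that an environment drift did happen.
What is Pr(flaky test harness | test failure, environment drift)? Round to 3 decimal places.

Under noisy-OR, P(test failure | causes) = 1 − (1−0.06)·∏(1−qᵢ) over the active causes.
Enumerate the 4 (genuine code bug, flaky test harness) configurations and weight by the priors:
  P(test failure | environment drift) = 0.671·0.95·0.93 + 0.83879·0.95·0.07 + 0.81905·0.05·0.93 + 0.911335·0.05·0.07
        = 0.592828 + 0.055780 + 0.038086 + 0.003190 = 0.689884
The terms with flaky test harness present sum to 0.058970, so
  P(flaky test harness | test failure, environment drift) = 0.058970 / 0.689884 ≈ 0.085

Pr(flaky test harness | test failure, environment drift) ≈ 0.085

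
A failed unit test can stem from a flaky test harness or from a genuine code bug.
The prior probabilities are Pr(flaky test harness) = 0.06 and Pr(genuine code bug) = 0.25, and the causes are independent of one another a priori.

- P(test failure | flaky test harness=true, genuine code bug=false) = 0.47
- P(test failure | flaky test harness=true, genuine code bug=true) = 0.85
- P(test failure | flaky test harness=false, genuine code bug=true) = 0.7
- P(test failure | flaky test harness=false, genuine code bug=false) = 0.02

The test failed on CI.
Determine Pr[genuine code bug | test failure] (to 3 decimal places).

P(test failure) = 0.02·0.94·0.75 + 0.7·0.94·0.25 + 0.47·0.06·0.75 + 0.85·0.06·0.25 = 0.014100 + 0.164500 + 0.021150 + 0.012750 = 0.212500
Restricting to configurations with genuine code bug present: 0.164500 + 0.012750 = 0.177250.
Hence the posterior is 0.177250/0.212500 ≈ 0.834.

Pr[genuine code bug | test failure] ≈ 0.834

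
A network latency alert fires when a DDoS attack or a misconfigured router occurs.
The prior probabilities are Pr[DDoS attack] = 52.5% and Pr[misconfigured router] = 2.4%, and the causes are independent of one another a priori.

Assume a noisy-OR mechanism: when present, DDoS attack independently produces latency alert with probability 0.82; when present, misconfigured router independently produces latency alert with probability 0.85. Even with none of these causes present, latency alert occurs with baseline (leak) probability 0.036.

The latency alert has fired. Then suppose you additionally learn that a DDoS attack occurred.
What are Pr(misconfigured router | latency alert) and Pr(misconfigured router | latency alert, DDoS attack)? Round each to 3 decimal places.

Under noisy-OR, P(latency alert | causes) = 1 − (1−0.036)·∏(1−qᵢ) over the active causes.
P(latency alert) = 0.036·0.475·0.976 + 0.8554·0.475·0.024 + 0.82648·0.525·0.976 + 0.973972·0.525·0.024 = 0.016690 + 0.009752 + 0.423488 + 0.012272 = 0.462202
Restricting to configurations with misconfigured router present: 0.009752 + 0.012272 = 0.022024.
P(misconfigured router | latency alert) = 0.022024 / 0.462202 ≈ 0.048

With the extra evidence:
Numerator (weight on configurations with misconfigured router): 0.973972·0.024 = 0.023375
Normalizer over all consistent configurations: 0.82648·0.976 + 0.973972·0.024 = 0.830019
P(misconfigured router | latency alert, DDoS attack) = 0.023375/0.830019 ≈ 0.028
— DDoS attack explains away the evidence for misconfigured router.

Pr(misconfigured router | latency alert) ≈ 0.048; Pr(misconfigured router | latency alert, DDoS attack) ≈ 0.028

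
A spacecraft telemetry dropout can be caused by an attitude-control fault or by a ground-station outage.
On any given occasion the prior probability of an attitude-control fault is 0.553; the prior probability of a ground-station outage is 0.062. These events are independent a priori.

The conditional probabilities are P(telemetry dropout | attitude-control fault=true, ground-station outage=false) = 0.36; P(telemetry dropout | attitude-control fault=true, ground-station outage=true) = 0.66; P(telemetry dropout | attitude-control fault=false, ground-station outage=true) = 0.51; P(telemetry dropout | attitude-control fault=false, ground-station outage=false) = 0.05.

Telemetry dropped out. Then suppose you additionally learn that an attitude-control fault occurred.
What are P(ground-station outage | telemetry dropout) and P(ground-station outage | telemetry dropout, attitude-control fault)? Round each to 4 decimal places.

Weight on ground-station outage=true, given the evidence: 0.014134 + 0.022629 = 0.036763
The normalizing constant is 0.05*0.447*0.938 + 0.51*0.447*0.062 + 0.36*0.553*0.938 + 0.66*0.553*0.062 = 0.244464
Posterior = 0.036763 / 0.244464 ≈ 0.1504

With the extra evidence:
P(telemetry dropout | attitude-control fault) = 0.36*0.938 + 0.66*0.062 = 0.337680 + 0.040920 = 0.378600
Of this, 0.040920 comes from 0.66*0.062 (the ground-station outage=true cases).
P(ground-station outage | telemetry dropout, attitude-control fault) = 0.040920 / 0.378600 ≈ 0.1081
The drop from 0.1504 to 0.1081 is the explaining-away (discounting) effect.

P(ground-station outage | telemetry dropout) ≈ 0.1504; P(ground-station outage | telemetry dropout, attitude-control fault) ≈ 0.1081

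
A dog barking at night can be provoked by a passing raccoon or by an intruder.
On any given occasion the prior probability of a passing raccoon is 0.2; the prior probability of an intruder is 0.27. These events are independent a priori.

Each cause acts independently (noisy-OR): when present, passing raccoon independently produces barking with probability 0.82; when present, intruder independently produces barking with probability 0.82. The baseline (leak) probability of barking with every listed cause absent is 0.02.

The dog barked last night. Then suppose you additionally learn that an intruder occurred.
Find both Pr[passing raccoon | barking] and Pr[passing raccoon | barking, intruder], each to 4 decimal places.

Pr[passing raccoon | barking] ≈ 0.4765; Pr[passing raccoon | barking, intruder] ≈ 0.2271

Under noisy-OR, P(barking | causes) = 1 − (1−0.02)·∏(1−qᵢ) over the active causes.
Sum P(barking|·) weighted by the priors over the 4 (passing raccoon, intruder) configurations:
  P(barking) = 0.02×0.8×0.73 + 0.8236×0.8×0.27 + 0.8236×0.2×0.73 + 0.968248×0.2×0.27
        = 0.011680 + 0.177898 + 0.120246 + 0.052285 = 0.362109
Configurations with passing raccoon contribute 0.172531, so
  P(passing raccoon | barking) = 0.172531 / 0.362109 ≈ 0.4765

With the extra evidence:
Numerator (weight on configurations with passing raccoon): 0.968248×0.2 = 0.193650
Normalizer over all consistent configurations: 0.8236×0.8 + 0.968248×0.2 = 0.852530
P(passing raccoon | barking, intruder) = 0.193650/0.852530 ≈ 0.2271
This is intercausal reasoning (explaining away): once intruder accounts for the barking, passing raccoon becomes less likely.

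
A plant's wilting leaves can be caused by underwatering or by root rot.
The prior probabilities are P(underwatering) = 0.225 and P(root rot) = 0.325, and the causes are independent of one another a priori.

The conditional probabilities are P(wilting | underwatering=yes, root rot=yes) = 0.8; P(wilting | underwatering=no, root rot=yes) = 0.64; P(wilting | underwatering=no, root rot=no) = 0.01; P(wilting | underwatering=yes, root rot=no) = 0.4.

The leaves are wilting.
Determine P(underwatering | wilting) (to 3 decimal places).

By total probability over the 4 (underwatering, root rot) configurations:
  P(wilting) = 0.01*0.775*0.675 + 0.64*0.775*0.325 + 0.4*0.225*0.675 + 0.8*0.225*0.325
        = 0.005231 + 0.161200 + 0.060750 + 0.058500 = 0.285681
Keeping only the underwatering-present terms gives 0.119250, so
  P(underwatering | wilting) = 0.119250 / 0.285681 ≈ 0.417

P(underwatering | wilting) ≈ 0.417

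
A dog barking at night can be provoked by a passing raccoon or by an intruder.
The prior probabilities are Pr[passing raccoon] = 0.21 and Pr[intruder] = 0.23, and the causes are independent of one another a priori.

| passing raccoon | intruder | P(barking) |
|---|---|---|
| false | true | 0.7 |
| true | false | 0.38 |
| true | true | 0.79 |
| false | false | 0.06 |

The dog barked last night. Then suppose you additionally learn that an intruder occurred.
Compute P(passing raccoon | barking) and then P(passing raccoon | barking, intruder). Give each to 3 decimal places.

P(passing raccoon | barking) ≈ 0.378; P(passing raccoon | barking, intruder) ≈ 0.231

Numerator (weight on configurations with passing raccoon): 0.061446 + 0.038157 = 0.099603
The normalizing constant is 0.06×0.79×0.77 + 0.7×0.79×0.23 + 0.38×0.21×0.77 + 0.79×0.21×0.23 = 0.263291
Posterior = 0.099603 / 0.263291 ≈ 0.378

Now condition on the additional information:
Sum P(barking|·) weighted by the priors over both values of passing raccoon:
  P(barking | intruder) = 0.7×0.79 + 0.79×0.21
        = 0.553000 + 0.165900 = 0.718900
The terms with passing raccoon present sum to 0.165900, so
  P(passing raccoon | barking, intruder) = 0.165900 / 0.718900 ≈ 0.231
Conditioning on intruder lowers the posterior on passing raccoon: the classic explaining-away effect in a common-effect structure.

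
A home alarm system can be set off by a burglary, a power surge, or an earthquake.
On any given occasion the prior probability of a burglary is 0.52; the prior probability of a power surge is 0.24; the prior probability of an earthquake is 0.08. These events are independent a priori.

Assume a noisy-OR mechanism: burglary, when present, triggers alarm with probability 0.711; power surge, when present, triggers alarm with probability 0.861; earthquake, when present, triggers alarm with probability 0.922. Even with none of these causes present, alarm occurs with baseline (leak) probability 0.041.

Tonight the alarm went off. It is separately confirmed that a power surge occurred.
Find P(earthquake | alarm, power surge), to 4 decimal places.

P(earthquake | alarm, power surge) ≈ 0.0862

Under noisy-OR, P(alarm | causes) = 1 − (1−0.041)·∏(1−qᵢ) over the active causes.
Enumerate the 4 (burglary, earthquake) configurations and weight by the priors:
  P(alarm | power surge) = 0.866699·0.48·0.92 + 0.989603·0.48·0.08 + 0.961476·0.52·0.92 + 0.996995·0.52·0.08
        = 0.382734 + 0.038001 + 0.459970 + 0.041475 = 0.922180
The terms with earthquake present sum to 0.079476, so
  P(earthquake | alarm, power surge) = 0.079476 / 0.922180 ≈ 0.0862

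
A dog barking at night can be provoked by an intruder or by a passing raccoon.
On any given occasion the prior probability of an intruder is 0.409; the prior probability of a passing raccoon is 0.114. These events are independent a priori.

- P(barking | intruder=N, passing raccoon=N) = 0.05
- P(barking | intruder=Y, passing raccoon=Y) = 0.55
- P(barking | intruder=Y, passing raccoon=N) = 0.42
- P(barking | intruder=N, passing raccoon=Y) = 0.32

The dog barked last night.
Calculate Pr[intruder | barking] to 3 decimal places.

Pr[intruder | barking] ≈ 0.788

Numerator (weight on configurations with intruder): 0.152197 + 0.025644 = 0.177841
The normalizing constant is 0.05×0.591×0.886 + 0.32×0.591×0.114 + 0.42×0.409×0.886 + 0.55×0.409×0.114 = 0.225582
P(intruder | barking) = 0.177841/0.225582 ≈ 0.788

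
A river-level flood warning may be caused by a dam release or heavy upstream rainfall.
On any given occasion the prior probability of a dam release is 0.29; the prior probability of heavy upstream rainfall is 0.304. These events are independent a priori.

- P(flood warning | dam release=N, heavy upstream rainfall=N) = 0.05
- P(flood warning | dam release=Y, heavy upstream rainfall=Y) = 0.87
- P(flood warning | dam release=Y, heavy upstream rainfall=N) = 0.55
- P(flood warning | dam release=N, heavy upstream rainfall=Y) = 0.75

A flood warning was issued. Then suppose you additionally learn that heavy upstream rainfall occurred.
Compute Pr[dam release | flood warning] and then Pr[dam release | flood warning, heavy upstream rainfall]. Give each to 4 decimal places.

Pr[dam release | flood warning] ≈ 0.5015; Pr[dam release | flood warning, heavy upstream rainfall] ≈ 0.3215

By total probability over the 4 (dam release, heavy upstream rainfall) configurations:
  P(flood warning) = 0.05×0.71×0.696 + 0.75×0.71×0.304 + 0.55×0.29×0.696 + 0.87×0.29×0.304
        = 0.024708 + 0.161880 + 0.111012 + 0.076699 = 0.374299
The terms with dam release present sum to 0.187711, so
  P(dam release | flood warning) = 0.187711 / 0.374299 ≈ 0.5015

Now condition on the additional information:
Sum P(flood warning|·) weighted by the priors over both values of dam release:
  P(flood warning | heavy upstream rainfall) = 0.75*0.71 + 0.87*0.29
        = 0.532500 + 0.252300 = 0.784800
Configurations with dam release contribute 0.252300, so
  P(dam release | flood warning, heavy upstream rainfall) = 0.252300 / 0.784800 ≈ 0.3215
— heavy upstream rainfall explains away the evidence for dam release.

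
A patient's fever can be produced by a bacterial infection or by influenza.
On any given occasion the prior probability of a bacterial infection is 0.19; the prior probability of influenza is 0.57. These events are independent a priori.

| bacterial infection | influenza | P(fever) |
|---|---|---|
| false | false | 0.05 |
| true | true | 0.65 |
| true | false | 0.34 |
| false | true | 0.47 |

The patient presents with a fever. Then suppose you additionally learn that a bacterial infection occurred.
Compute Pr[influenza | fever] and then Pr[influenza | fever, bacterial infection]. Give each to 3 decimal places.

For the numerator, keep only influenza=true terms: 0.216999 + 0.070395 = 0.287394
The normalizing constant is 0.05*0.81*0.43 + 0.47*0.81*0.57 + 0.34*0.19*0.43 + 0.65*0.19*0.57 = 0.332587
P(influenza | fever) = 0.287394/0.332587 ≈ 0.864

With the extra evidence:
Weight on influenza=true, given the evidence: 0.65·0.57 = 0.370500
Normalizer over all consistent configurations: 0.34·0.43 + 0.65·0.57 = 0.516700
Posterior = 0.370500 / 0.516700 ≈ 0.717

Pr[influenza | fever] ≈ 0.864; Pr[influenza | fever, bacterial infection] ≈ 0.717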